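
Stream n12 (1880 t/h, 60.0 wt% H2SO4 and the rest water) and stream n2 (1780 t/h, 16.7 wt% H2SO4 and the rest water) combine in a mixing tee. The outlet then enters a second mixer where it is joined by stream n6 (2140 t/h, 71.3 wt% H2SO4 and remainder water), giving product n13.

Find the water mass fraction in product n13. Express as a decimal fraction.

0.491

Overall, product flow = 5800 t/h.
water in = 1880×0.400 + 1780×0.833 + 2140×0.287 = 2848.9 t/h.
water fraction in n13 = 0.491.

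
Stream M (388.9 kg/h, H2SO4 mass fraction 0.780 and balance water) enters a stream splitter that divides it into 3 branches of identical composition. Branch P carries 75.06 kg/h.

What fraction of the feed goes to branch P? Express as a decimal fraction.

Fraction to P = 75.06/388.9 = 0.1930.

0.193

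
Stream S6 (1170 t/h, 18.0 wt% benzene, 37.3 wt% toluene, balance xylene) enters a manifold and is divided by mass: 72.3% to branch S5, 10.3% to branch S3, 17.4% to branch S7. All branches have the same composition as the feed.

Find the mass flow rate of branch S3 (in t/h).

120.5 t/h

Branch S3 flow = 0.103×1170 = 120.51 t/h.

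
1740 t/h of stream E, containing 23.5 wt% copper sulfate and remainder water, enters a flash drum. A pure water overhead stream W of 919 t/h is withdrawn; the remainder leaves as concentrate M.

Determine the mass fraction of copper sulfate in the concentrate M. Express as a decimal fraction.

0.498

copper sulfate is not removed: 1740×0.235 = 408.9 t/h of copper sulfate enters M.
Concentrate = 1740 − 919 = 821 t/h.
Mass fraction = 408.9/821 = 0.498.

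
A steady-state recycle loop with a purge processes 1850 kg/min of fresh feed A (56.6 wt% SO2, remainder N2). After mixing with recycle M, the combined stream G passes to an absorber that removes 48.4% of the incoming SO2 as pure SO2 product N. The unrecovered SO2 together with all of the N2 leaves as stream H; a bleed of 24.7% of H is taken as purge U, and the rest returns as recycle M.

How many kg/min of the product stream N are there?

SO2 in G: m_A = 1850×0.566 + (1−0.247)·(1−0.484)·m_A, so m_A = 1047.1/0.6115 = 1712.5 kg/min.
Product N = 0.484×1712.5 = 828.84 kg/min.

828.8 kg/min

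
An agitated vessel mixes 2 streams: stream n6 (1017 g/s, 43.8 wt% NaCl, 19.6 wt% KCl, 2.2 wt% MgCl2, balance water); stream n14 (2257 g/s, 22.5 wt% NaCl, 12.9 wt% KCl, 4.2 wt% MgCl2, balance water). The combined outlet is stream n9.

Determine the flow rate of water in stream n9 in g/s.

1713 g/s

water out = water in = 1017×0.344 + 2257×0.604 = 1713.1 g/s.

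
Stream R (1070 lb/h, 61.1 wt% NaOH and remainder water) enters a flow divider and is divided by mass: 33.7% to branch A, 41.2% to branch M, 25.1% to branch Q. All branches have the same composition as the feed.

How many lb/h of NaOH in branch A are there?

Branch A total = 0.337×1070 = 360.59 lb/h.
NaOH in A = 0.611×360.59 = 220.32 lb/h.

220.3 lb/h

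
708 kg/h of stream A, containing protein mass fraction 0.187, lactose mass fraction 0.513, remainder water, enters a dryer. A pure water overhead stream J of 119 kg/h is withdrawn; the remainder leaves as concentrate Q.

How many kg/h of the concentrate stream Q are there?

589 kg/h

Concentrate = 708 − 119 = 589 kg/h.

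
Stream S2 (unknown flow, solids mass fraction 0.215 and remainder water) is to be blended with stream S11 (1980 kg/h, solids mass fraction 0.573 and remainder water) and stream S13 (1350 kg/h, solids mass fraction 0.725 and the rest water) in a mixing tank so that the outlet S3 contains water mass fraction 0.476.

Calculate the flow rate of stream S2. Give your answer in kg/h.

1192 kg/h

Let S2 be the unknown flow. Total out = 3330 + S2.
water balance: 1216.7 + 0.785·S2 = 0.476·(3330 + S2)
(0.785 − 0.476)·S2 = 0.476×3330 − 1216.7 = 368.37
S2 = 368.37 / 0.309 = 1192.1 kg/h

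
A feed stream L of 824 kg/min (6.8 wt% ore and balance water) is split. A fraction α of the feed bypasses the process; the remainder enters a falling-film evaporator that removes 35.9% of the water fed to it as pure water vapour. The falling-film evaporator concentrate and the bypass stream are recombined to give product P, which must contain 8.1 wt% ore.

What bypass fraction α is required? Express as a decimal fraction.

0.520

All 824×0.068 = 56.032 kg/min of ore reaches P, so P = 56.032/0.081 = 691.75 kg/min and vapour = 132.25 kg/min.
The evaporator receives (1−α)·824 of feed at 0.932 water and removes 0.359 of that water:
0.359×0.932×(1−α)×824 = 132.25
(1−α) = 132.25/275.7 = 0.4797;  α = 0.5203.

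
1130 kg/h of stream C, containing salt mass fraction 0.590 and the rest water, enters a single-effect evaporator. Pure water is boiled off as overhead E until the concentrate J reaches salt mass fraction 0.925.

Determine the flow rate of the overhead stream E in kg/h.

409.2 kg/h

salt is conserved: 1130×0.590 = 666.7 kg/h all reports to the concentrate.
Concentrate = 666.7/(target fraction) = 720.76 kg/h.
Overhead = 1130 − 720.76 = 409.24 kg/h.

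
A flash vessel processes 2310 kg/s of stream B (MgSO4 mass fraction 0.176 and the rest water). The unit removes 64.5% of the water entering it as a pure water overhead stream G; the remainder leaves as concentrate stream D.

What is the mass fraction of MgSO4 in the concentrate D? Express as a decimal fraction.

0.376

MgSO4 is not removed: 2310×0.176 = 406.56 kg/s of MgSO4 enters D.
water entering = 2310×0.824 = 1903.4 kg/s; overhead removed = 0.645×1903.4 = 1227.7 kg/s.
Concentrate = 2310 − 1227.7 = 1082.3 kg/s.
Mass fraction = 406.56/1082.3 = 0.376.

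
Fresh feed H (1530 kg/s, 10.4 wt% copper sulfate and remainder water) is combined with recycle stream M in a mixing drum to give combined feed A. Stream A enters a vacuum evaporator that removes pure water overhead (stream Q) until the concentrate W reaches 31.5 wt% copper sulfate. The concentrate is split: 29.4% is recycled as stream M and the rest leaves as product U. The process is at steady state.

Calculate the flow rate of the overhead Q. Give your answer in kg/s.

1025 kg/s

Overall copper sulfate balance (none leaves overhead): copper sulfate in fresh feed = copper sulfate in product, i.e. 1530×0.104 = (1−0.294)·W·0.315.
W = 159.12/(0.315×0.706) = 715.5 kg/s.
Recycle M = 0.294×715.5 = 210.36 kg/s.
Combined feed A = 1530 + 210.36 = 1740.4 kg/s.
Overhead Q = A − W = 1740.4 − 715.5 = 1024.9 kg/s.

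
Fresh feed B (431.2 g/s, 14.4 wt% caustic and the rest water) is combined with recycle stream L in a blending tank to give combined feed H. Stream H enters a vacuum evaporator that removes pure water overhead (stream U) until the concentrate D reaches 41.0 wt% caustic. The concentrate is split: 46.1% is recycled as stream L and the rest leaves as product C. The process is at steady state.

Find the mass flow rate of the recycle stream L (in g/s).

129.5 g/s

Overall caustic balance (none leaves overhead): caustic in fresh feed = caustic in product, i.e. 431.2×0.144 = (1−0.461)·D·0.410.
D = 62.093/(0.410×0.539) = 280.98 g/s.
Recycle L = 0.461×280.98 = 129.53 g/s.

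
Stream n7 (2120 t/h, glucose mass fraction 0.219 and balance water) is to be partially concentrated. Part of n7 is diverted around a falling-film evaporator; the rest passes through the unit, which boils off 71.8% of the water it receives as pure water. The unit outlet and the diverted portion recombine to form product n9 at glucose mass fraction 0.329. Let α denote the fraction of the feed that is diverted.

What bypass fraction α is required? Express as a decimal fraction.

0.404

All 2120×0.219 = 464.28 t/h of glucose reaches n9, so n9 = 464.28/0.329 = 1411.2 t/h and vapour = 708.81 t/h.
The evaporator receives (1−α)·2120 of feed at 0.781 water and removes 0.718 of that water:
0.718×0.781×(1−α)×2120 = 708.81
(1−α) = 708.81/1188.8 = 0.5962;  α = 0.4038.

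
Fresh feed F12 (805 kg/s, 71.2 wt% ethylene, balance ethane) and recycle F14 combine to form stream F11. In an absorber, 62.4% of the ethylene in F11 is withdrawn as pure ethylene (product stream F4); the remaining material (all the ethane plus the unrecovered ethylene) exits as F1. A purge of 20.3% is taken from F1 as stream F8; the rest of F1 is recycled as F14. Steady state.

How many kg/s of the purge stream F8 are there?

294.3 kg/s

ethane enters only via F12 and leaves only via the purge: 805×0.288 = 0.203×(ethane in F1), and the absorber passes all ethane, so ethane in F11 = ethane in F1 = 1142.1 kg/s.
ethylene in F11: m_A = 805×0.712 + (1−0.203)·(1−0.624)·m_A, so m_A = 573.16/0.7003 = 818.42 kg/s.
F1 = (1−0.624)×818.42 + 1142.1 = 1449.8 kg/s.
Purge F8 = 0.203×1449.8 = 294.31 kg/s.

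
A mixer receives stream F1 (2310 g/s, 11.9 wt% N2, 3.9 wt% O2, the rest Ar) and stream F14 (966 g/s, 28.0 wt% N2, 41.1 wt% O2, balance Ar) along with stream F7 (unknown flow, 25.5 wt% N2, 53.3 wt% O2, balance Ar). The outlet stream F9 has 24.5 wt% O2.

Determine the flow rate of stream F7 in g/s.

Let F7 be the unknown flow. Total out = 3276 + F7.
O2 balance: 487.12 + 0.533·F7 = 0.245·(3276 + F7)
(0.533 − 0.245)·F7 = 0.245×3276 − 487.12 = 315.5
F7 = 315.5 / 0.288 = 1095.5 g/s

1096 g/s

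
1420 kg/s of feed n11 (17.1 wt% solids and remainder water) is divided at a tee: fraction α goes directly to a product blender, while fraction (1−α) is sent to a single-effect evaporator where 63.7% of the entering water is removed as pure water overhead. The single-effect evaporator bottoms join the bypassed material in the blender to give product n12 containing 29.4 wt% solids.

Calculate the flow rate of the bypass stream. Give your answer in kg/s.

All 1420×0.171 = 242.82 kg/s of solids reaches n12, so n12 = 242.82/0.294 = 825.92 kg/s and vapour = 594.08 kg/s.
The evaporator receives (1−α)·1420 of feed at 0.829 water and removes 0.637 of that water:
0.637×0.829×(1−α)×1420 = 594.08
(1−α) = 594.08/749.86 = 0.7923;  α = 0.2077.
Bypass flow = 0.2077×1420 = 295 kg/s.

295 kg/s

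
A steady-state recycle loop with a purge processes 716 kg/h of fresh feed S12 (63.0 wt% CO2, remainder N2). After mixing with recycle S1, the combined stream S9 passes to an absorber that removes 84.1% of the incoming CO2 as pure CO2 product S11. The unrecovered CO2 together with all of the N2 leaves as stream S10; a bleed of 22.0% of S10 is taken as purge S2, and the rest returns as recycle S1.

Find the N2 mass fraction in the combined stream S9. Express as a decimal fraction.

N2 enters only via S12 and leaves only via the purge: 716×0.370 = 0.220×(N2 in S10), and the absorber passes all N2, so N2 in S9 = N2 in S10 = 1204.2 kg/h.
CO2 in S9: m_A = 716×0.630 + (1−0.220)·(1−0.841)·m_A, so m_A = 451.08/0.8760 = 514.94 kg/h.
S9 = 514.94 + 1204.2 = 1719.1 kg/h.
N2 fraction in S9 = 1204.2/1719.1 = 0.700.

0.700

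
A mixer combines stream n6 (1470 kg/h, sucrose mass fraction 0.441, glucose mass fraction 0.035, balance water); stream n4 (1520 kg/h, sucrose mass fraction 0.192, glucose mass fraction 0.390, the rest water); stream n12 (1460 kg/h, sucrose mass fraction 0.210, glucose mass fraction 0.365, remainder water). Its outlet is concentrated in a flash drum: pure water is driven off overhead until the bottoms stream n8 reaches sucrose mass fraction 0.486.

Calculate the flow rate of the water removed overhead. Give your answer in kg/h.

sucrose entering = 1470×0.441 + 1520×0.192 + 1460×0.210 = 1246.7 kg/h.
All sucrose reports to n8, so n8 = 1246.7/0.486 = 2565.2 kg/h.
Total feed = 4450 kg/h; overhead = 4450 − 2565.2 = 1884.8 kg/h.

1885 kg/h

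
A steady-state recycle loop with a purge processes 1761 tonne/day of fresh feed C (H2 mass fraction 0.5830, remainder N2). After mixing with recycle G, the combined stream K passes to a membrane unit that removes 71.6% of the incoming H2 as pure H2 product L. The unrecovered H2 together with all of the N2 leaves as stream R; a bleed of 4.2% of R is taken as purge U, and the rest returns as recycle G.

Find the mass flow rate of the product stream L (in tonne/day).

1010 tonne/day

H2 in K: m_A = 1761×0.583 + (1−0.042)·(1−0.716)·m_A, so m_A = 1026.7/0.7279 = 1410.4 tonne/day.
Product L = 0.716×1410.4 = 1009.8 tonne/day.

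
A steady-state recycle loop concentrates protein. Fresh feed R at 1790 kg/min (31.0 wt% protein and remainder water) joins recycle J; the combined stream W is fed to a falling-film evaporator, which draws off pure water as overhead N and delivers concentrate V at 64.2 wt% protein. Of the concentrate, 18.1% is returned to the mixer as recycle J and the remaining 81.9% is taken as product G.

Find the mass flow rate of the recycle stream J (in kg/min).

Overall protein balance (none leaves overhead): protein in fresh feed = protein in product, i.e. 1790×0.310 = (1−0.181)·V·0.642.
V = 554.9/(0.642×0.819) = 1055.3 kg/min.
Recycle J = 0.181×1055.3 = 191.02 kg/min.

191 kg/min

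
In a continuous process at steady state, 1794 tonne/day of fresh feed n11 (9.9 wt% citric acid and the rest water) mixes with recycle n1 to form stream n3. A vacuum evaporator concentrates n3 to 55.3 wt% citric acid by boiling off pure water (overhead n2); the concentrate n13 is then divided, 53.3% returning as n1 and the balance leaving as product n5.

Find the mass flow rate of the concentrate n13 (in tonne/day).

Overall citric acid balance (none leaves overhead): citric acid in fresh feed = citric acid in product, i.e. 1794×0.099 = (1−0.533)·n13·0.553.
n13 = 177.61/(0.553×0.467) = 687.73 tonne/day.

687.7 tonne/day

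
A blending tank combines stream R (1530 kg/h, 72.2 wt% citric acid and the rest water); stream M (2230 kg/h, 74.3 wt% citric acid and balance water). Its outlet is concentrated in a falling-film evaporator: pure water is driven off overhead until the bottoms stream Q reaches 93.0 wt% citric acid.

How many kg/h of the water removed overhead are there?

790.6 kg/h

citric acid entering = 1530×0.722 + 2230×0.743 = 2761.5 kg/h.
All citric acid reports to Q, so Q = 2761.5/0.930 = 2969.4 kg/h.
Total feed = 3760 kg/h; overhead = 3760 − 2969.4 = 790.59 kg/h.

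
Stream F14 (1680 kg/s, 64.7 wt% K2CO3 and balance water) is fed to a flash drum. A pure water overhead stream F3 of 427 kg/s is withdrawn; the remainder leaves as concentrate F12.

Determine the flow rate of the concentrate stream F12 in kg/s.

Concentrate = 1680 − 427 = 1253 kg/s.

1253 kg/s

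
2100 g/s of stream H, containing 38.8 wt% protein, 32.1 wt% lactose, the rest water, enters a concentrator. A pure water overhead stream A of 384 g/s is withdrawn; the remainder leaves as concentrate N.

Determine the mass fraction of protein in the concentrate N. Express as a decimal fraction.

0.475

protein is not removed: 2100×0.388 = 814.8 g/s of protein enters N.
Concentrate = 2100 − 384 = 1716 g/s.
Mass fraction = 814.8/1716 = 0.475.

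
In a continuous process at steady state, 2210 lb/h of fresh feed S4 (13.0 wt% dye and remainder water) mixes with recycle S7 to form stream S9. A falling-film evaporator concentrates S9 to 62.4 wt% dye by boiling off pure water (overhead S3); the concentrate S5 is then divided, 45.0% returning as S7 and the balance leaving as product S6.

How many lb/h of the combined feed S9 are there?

2587 lb/h

Overall dye balance (none leaves overhead): dye in fresh feed = dye in product, i.e. 2210×0.130 = (1−0.450)·S5·0.624.
S5 = 287.3/(0.624×0.550) = 837.12 lb/h.
Recycle S7 = 0.450×837.12 = 376.7 lb/h.
Combined feed S9 = 2210 + 376.7 = 2586.7 lb/h.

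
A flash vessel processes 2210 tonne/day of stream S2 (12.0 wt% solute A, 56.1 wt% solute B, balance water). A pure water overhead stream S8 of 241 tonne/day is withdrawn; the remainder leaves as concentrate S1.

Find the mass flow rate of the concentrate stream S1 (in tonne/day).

Concentrate = 2210 − 241 = 1969 tonne/day.

1969 tonne/day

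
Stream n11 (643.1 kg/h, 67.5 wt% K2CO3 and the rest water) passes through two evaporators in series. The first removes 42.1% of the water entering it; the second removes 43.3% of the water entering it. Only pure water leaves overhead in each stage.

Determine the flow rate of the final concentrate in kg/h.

502.7 kg/h

water in feed = 643.1×0.325 = 209.01 kg/h.
After stage 1: water left = (1−0.421)×209.01 = 121.02; stream total = 555.11 kg/h.
After stage 2: water left = (1−0.433)×121.02 = 68.616; final concentrate = 502.71 kg/h.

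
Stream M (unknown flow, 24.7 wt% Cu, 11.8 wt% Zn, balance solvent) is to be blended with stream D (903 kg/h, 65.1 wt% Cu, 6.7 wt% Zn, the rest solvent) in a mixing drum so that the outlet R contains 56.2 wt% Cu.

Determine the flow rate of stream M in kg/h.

255.1 kg/h

Let M be the unknown flow. Total out = 903 + M.
Cu balance: 587.85 + 0.247·M = 0.562·(903 + M)
(0.247 − 0.562)·M = 0.562×903 − 587.85 = -80.367
M = -80.367 / -0.315 = 255.13 kg/h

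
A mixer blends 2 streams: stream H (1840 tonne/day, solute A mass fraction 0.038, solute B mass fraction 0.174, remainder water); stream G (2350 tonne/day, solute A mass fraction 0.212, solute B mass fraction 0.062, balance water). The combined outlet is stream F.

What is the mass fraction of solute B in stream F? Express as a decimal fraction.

0.111

Total flow out = 1840 + 2350 = 4190 tonne/day.
solute B in = 1840×0.174 + 2350×0.062 = 465.86 tonne/day.
solute B mass fraction in F = 465.86/4190 = 0.111.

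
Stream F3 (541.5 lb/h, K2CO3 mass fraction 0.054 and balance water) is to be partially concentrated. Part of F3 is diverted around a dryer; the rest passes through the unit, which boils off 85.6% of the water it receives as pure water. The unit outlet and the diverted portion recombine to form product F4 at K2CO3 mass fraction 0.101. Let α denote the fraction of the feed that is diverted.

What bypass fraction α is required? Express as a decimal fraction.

0.425

All 541.5×0.054 = 29.241 lb/h of K2CO3 reaches F4, so F4 = 29.241/0.101 = 289.51 lb/h and vapour = 251.99 lb/h.
The evaporator receives (1−α)·541.5 of feed at 0.946 water and removes 0.856 of that water:
0.856×0.946×(1−α)×541.5 = 251.99
(1−α) = 251.99/438.49 = 0.5747;  α = 0.4253.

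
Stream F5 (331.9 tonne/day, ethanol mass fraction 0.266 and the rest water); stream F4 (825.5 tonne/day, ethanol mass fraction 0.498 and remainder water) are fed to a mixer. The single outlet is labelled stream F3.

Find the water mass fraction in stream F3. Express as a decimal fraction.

0.569

Total flow out = 331.9 + 825.5 = 1157.4 tonne/day.
water in = 331.9×0.734 + 825.5×0.502 = 658.02 tonne/day.
water mass fraction in F3 = 658.02/1157.4 = 0.569.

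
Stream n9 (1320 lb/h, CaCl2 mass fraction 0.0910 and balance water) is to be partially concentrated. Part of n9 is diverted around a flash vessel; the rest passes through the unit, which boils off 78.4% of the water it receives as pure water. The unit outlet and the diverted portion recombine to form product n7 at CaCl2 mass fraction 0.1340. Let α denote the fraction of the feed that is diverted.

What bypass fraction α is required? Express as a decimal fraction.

All 1320×0.091 = 120.12 lb/h of CaCl2 reaches n7, so n7 = 120.12/0.134 = 896.42 lb/h and vapour = 423.58 lb/h.
The evaporator receives (1−α)·1320 of feed at 0.909 water and removes 0.784 of that water:
0.784×0.909×(1−α)×1320 = 423.58
(1−α) = 423.58/940.71 = 0.4503;  α = 0.5497.

0.550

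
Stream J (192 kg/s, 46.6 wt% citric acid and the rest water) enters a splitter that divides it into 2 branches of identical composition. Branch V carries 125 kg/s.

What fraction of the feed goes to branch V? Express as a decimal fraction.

0.651

Fraction to V = 125/192 = 0.6510.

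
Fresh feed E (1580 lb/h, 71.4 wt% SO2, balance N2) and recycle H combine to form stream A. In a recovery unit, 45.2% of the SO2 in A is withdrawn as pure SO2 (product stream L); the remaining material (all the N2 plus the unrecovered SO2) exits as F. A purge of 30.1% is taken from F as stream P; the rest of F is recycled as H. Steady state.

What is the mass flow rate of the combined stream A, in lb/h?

N2 enters only via E and leaves only via the purge: 1580×0.286 = 0.301×(N2 in F), and the recovery unit passes all N2, so N2 in A = N2 in F = 1501.3 lb/h.
SO2 in A: m_A = 1580×0.714 + (1−0.301)·(1−0.452)·m_A, so m_A = 1128.1/0.6169 = 1828.5 lb/h.
A = 1828.5 + 1501.3 = 3329.8 lb/h.

3330 lb/h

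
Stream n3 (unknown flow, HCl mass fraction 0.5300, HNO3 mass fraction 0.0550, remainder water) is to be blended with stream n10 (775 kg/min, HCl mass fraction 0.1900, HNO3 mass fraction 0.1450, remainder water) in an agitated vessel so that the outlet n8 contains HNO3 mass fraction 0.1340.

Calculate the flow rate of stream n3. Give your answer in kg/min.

107.9 kg/min

Let n3 be the unknown flow. Total out = 775 + n3.
HNO3 balance: 112.37 + 0.055·n3 = 0.134·(775 + n3)
(0.055 − 0.134)·n3 = 0.134×775 − 112.37 = -8.525
n3 = -8.525 / -0.079 = 107.91 kg/min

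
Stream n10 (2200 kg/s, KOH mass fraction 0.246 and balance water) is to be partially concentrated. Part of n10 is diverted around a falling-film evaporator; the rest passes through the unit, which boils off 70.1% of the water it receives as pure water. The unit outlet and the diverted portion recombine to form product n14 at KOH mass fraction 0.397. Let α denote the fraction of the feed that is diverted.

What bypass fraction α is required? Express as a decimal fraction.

0.280

All 2200×0.246 = 541.2 kg/s of KOH reaches n14, so n14 = 541.2/0.397 = 1363.2 kg/s and vapour = 836.78 kg/s.
The evaporator receives (1−α)·2200 of feed at 0.754 water and removes 0.701 of that water:
0.701×0.754×(1−α)×2200 = 836.78
(1−α) = 836.78/1162.8 = 0.7196;  α = 0.2804.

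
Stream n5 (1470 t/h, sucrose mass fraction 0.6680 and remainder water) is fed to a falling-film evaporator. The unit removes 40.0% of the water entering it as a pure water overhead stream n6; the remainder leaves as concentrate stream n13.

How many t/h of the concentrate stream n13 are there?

water entering = 1470×0.332 = 488.04 t/h; overhead removed = 0.400×488.04 = 195.22 t/h.
Concentrate = 1470 − 195.22 = 1274.8 t/h.

1275 t/h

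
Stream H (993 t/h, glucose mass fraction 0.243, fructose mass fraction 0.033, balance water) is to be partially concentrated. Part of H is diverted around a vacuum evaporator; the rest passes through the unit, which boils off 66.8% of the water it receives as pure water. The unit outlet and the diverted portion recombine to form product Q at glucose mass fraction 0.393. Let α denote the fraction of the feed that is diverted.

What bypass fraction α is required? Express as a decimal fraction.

All 993×0.243 = 241.3 t/h of glucose reaches Q, so Q = 241.3/0.393 = 613.99 t/h and vapour = 379.01 t/h.
The evaporator receives (1−α)·993 of feed at 0.724 water and removes 0.668 of that water:
0.668×0.724×(1−α)×993 = 379.01
(1−α) = 379.01/480.25 = 0.7892;  α = 0.2108.

0.211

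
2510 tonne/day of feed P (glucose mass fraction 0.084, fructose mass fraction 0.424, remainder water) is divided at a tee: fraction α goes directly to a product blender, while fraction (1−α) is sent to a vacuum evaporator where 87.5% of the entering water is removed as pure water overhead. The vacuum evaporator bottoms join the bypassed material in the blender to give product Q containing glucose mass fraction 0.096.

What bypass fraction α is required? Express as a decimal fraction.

All 2510×0.084 = 210.84 tonne/day of glucose reaches Q, so Q = 210.84/0.096 = 2196.2 tonne/day and vapour = 313.75 tonne/day.
The evaporator receives (1−α)·2510 of feed at 0.492 water and removes 0.875 of that water:
0.875×0.492×(1−α)×2510 = 313.75
(1−α) = 313.75/1080.6 = 0.2904;  α = 0.7096.

0.710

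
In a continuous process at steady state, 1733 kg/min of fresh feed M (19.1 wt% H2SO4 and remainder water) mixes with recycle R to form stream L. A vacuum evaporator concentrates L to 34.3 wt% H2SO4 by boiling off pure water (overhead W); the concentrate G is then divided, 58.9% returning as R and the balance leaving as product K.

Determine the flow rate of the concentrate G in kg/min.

2348 kg/min

Overall H2SO4 balance (none leaves overhead): H2SO4 in fresh feed = H2SO4 in product, i.e. 1733×0.191 = (1−0.589)·G·0.343.
G = 331/(0.343×0.411) = 2348 kg/min.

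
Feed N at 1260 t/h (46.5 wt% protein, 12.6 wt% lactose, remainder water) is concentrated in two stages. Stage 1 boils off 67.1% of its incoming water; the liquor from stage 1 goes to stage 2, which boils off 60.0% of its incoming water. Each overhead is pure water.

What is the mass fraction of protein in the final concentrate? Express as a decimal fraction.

water in feed = 1260×0.409 = 515.34 t/h.
After stage 1: water left = (1−0.671)×515.34 = 169.55; stream total = 914.21 t/h.
After stage 2: water left = (1−0.600)×169.55 = 67.819; final concentrate = 812.48 t/h.
protein fraction = 585.9/812.48 = 0.7211.

0.7211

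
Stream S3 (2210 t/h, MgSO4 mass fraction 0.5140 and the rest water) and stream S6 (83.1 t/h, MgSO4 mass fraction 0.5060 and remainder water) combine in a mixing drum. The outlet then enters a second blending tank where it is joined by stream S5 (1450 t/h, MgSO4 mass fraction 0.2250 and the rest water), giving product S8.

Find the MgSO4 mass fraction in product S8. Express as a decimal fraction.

Overall, product flow = 3743.1 t/h.
MgSO4 in = 2210×0.514 + 83.1×0.506 + 1450×0.225 = 1504.2 t/h.
MgSO4 fraction in S8 = 0.4019.

0.4019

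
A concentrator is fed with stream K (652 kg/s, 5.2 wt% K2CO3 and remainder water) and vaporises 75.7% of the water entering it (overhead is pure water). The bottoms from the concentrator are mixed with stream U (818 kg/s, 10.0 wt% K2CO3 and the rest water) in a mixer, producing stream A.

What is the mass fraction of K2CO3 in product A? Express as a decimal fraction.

0.1155

Vapour removed = 0.757×0.948×652 = 467.9 kg/s; concentrate = 184.1 kg/s.
K2CO3 reaching the mixer = 33.904 (from concentrate) + 818×0.100 = 115.7 kg/s.
Product flow = 184.1 + 818 = 1002.1 kg/s; K2CO3 fraction = 0.1155.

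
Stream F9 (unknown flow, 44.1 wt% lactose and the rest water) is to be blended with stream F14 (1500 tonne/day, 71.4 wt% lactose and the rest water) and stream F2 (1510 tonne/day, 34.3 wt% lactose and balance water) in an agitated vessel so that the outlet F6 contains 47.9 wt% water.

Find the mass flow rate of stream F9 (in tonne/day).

259 tonne/day

Let F9 be the unknown flow. Total out = 3010 + F9.
water balance: 1421.1 + 0.559·F9 = 0.479·(3010 + F9)
(0.559 − 0.479)·F9 = 0.479×3010 − 1421.1 = 20.72
F9 = 20.72 / 0.080 = 259 tonne/day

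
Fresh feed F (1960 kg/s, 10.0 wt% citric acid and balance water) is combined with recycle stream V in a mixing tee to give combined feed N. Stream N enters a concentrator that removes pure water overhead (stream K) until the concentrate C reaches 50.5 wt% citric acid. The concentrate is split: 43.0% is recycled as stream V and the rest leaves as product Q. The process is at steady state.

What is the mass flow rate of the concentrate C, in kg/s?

680.9 kg/s

Overall citric acid balance (none leaves overhead): citric acid in fresh feed = citric acid in product, i.e. 1960×0.100 = (1−0.430)·C·0.505.
C = 196/(0.505×0.570) = 680.91 kg/s.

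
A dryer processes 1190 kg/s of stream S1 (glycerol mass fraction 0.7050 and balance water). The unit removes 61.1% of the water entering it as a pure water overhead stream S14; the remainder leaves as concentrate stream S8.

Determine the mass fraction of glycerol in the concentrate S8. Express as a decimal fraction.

0.8600

glycerol is not removed: 1190×0.705 = 838.95 kg/s of glycerol enters S8.
water entering = 1190×0.295 = 351.05 kg/s; overhead removed = 0.611×351.05 = 214.49 kg/s.
Concentrate = 1190 − 214.49 = 975.51 kg/s.
Mass fraction = 838.95/975.51 = 0.8600.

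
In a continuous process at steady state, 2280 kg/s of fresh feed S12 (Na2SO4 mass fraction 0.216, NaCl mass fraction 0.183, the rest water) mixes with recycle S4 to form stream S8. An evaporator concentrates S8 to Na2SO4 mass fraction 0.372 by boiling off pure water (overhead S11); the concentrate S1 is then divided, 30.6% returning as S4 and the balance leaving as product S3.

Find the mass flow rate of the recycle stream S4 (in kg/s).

Overall Na2SO4 balance (none leaves overhead): Na2SO4 in fresh feed = Na2SO4 in product, i.e. 2280×0.216 = (1−0.306)·S1·0.372.
S1 = 492.48/(0.372×0.694) = 1907.6 kg/s.
Recycle S4 = 0.306×1907.6 = 583.72 kg/s.

583.7 kg/s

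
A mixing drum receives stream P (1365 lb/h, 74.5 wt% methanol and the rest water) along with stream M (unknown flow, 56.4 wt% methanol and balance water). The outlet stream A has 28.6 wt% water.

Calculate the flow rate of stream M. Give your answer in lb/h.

Let M be the unknown flow. Total out = 1365 + M.
water balance: 348.07 + 0.436·M = 0.286·(1365 + M)
(0.436 − 0.286)·M = 0.286×1365 − 348.07 = 42.315
M = 42.315 / 0.150 = 282.1 lb/h

282.1 lb/h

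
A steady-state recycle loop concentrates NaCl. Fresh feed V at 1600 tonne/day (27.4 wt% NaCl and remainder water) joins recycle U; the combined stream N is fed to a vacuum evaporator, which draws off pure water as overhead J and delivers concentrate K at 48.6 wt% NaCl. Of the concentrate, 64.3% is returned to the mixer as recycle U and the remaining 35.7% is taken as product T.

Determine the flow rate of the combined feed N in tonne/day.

Overall NaCl balance (none leaves overhead): NaCl in fresh feed = NaCl in product, i.e. 1600×0.274 = (1−0.643)·K·0.486.
K = 438.4/(0.486×0.357) = 2526.8 tonne/day.
Recycle U = 0.643×2526.8 = 1624.7 tonne/day.
Combined feed N = 1600 + 1624.7 = 3224.7 tonne/day.

3225 tonne/day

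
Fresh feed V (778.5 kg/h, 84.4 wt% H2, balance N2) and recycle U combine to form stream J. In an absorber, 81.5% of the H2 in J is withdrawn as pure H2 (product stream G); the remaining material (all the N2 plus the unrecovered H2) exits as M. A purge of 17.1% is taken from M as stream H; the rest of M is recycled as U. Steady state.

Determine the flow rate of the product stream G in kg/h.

H2 in J: m_A = 778.5×0.844 + (1−0.171)·(1−0.815)·m_A, so m_A = 657.05/0.8466 = 776.08 kg/h.
Product G = 0.815×776.08 = 632.5 kg/h.

632.5 kg/h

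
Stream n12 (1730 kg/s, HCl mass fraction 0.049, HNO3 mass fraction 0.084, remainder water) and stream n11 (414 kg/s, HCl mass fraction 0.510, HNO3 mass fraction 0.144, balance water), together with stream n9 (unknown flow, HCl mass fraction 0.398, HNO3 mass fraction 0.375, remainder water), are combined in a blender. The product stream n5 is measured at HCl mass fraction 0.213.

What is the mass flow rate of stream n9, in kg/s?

869 kg/s

Let n9 be the unknown flow. Total out = 2144 + n9.
HCl balance: 295.91 + 0.398·n9 = 0.213·(2144 + n9)
(0.398 − 0.213)·n9 = 0.213×2144 − 295.91 = 160.76
n9 = 160.76 / 0.185 = 868.98 kg/s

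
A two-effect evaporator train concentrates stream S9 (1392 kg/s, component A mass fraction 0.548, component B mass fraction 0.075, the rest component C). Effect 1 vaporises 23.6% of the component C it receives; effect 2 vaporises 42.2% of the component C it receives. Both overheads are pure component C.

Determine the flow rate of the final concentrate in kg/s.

component C in feed = 1392×0.377 = 524.78 kg/s.
After stage 1: component C left = (1−0.236)×524.78 = 400.93; stream total = 1268.2 kg/s.
After stage 2: component C left = (1−0.422)×400.93 = 231.74; final concentrate = 1099 kg/s.

1099 kg/s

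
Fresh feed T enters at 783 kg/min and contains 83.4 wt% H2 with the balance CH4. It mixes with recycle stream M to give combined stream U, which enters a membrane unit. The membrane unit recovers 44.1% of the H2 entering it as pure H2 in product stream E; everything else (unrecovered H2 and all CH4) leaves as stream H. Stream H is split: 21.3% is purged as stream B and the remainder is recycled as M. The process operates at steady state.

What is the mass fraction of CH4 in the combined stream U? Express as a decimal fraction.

CH4 enters only via T and leaves only via the purge: 783×0.166 = 0.213×(CH4 in H), and the membrane unit passes all CH4, so CH4 in U = CH4 in H = 610.23 kg/min.
H2 in U: m_A = 783×0.834 + (1−0.213)·(1−0.441)·m_A, so m_A = 653.02/0.5601 = 1166 kg/min.
U = 1166 + 610.23 = 1776.2 kg/min.
CH4 fraction in U = 610.23/1776.2 = 0.3436.

0.3436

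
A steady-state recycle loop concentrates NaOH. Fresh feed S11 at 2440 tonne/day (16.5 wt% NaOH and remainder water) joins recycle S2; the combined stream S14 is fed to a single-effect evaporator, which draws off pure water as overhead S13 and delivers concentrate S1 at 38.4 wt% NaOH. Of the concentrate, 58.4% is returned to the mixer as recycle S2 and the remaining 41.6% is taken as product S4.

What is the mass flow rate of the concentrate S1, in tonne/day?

Overall NaOH balance (none leaves overhead): NaOH in fresh feed = NaOH in product, i.e. 2440×0.165 = (1−0.584)·S1·0.384.
S1 = 402.6/(0.384×0.416) = 2520.3 tonne/day.

2520 tonne/day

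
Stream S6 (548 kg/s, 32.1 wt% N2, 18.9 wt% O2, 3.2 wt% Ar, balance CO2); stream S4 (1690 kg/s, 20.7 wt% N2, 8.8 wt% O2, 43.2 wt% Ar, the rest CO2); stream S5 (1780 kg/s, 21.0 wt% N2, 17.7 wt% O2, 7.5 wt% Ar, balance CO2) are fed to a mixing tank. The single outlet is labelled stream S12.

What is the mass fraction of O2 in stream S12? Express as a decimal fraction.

Total flow out = 548 + 1690 + 1780 = 4018 kg/s.
O2 in = 548×0.189 + 1690×0.088 + 1780×0.177 = 567.35 kg/s.
O2 mass fraction in S12 = 567.35/4018 = 0.141.

0.141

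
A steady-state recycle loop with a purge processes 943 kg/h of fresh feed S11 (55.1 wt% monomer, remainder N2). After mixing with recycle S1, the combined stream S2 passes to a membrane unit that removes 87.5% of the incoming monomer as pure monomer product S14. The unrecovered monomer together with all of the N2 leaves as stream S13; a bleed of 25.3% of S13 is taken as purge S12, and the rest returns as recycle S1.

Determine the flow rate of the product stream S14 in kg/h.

501.5 kg/h

monomer in S2: m_A = 943×0.551 + (1−0.253)·(1−0.875)·m_A, so m_A = 519.59/0.9066 = 573.11 kg/h.
Product S14 = 0.875×573.11 = 501.47 kg/h.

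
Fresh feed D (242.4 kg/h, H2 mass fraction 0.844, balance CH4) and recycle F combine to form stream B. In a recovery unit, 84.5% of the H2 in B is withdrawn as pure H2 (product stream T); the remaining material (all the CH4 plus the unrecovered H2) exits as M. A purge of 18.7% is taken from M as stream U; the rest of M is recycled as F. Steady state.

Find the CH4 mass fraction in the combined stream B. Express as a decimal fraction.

0.463

CH4 enters only via D and leaves only via the purge: 242.4×0.156 = 0.187×(CH4 in M), and the recovery unit passes all CH4, so CH4 in B = CH4 in M = 202.22 kg/h.
H2 in B: m_A = 242.4×0.844 + (1−0.187)·(1−0.845)·m_A, so m_A = 204.59/0.8740 = 234.08 kg/h.
B = 234.08 + 202.22 = 436.3 kg/h.
CH4 fraction in B = 202.22/436.3 = 0.463.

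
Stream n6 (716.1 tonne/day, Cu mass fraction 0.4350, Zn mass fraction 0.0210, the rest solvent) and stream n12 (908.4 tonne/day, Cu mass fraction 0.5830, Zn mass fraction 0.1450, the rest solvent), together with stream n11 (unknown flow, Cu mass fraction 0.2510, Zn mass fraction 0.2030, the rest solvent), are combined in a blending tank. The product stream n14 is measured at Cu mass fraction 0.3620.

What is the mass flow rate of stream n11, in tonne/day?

2280 tonne/day

Let n11 be the unknown flow. Total out = 1624.5 + n11.
Cu balance: 841.1 + 0.251·n11 = 0.362·(1624.5 + n11)
(0.251 − 0.362)·n11 = 0.362×1624.5 − 841.1 = -253.03
n11 = -253.03 / -0.111 = 2279.6 tonne/day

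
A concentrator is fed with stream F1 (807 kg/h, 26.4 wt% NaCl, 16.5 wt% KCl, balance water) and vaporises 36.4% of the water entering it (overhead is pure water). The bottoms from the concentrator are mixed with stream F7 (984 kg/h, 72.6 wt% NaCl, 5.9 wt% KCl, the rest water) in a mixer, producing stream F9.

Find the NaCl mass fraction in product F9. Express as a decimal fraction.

0.5713

Vapour removed = 0.364×0.571×807 = 167.73 kg/h; concentrate = 639.27 kg/h.
NaCl reaching the mixer = 213.05 (from concentrate) + 984×0.726 = 927.43 kg/h.
Product flow = 639.27 + 984 = 1623.3 kg/h; NaCl fraction = 0.5713.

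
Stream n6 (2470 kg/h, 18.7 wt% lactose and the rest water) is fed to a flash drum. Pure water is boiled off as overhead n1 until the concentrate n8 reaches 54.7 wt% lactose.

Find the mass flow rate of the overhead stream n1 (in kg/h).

lactose is conserved: 2470×0.187 = 461.89 kg/h all reports to the concentrate.
Concentrate = 461.89/(target fraction) = 844.41 kg/h.
Overhead = 2470 − 844.41 = 1625.6 kg/h.

1626 kg/h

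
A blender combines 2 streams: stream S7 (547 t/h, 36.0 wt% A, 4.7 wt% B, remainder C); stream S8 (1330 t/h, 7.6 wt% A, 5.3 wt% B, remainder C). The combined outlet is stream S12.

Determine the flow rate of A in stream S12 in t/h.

298 t/h

A out = A in = 547×0.360 + 1330×0.076 = 298 t/h.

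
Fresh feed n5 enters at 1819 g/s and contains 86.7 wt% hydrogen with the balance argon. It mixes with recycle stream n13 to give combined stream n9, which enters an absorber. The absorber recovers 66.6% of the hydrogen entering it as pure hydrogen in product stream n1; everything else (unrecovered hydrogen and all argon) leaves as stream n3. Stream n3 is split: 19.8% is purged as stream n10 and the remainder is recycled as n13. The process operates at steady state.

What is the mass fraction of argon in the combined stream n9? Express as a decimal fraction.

0.3619

argon enters only via n5 and leaves only via the purge: 1819×0.133 = 0.198×(argon in n3), and the absorber passes all argon, so argon in n9 = argon in n3 = 1221.9 g/s.
hydrogen in n9: m_A = 1819×0.867 + (1−0.198)·(1−0.666)·m_A, so m_A = 1577.1/0.7321 = 2154.1 g/s.
n9 = 2154.1 + 1221.9 = 3375.9 g/s.
argon fraction in n9 = 1221.9/3375.9 = 0.3619.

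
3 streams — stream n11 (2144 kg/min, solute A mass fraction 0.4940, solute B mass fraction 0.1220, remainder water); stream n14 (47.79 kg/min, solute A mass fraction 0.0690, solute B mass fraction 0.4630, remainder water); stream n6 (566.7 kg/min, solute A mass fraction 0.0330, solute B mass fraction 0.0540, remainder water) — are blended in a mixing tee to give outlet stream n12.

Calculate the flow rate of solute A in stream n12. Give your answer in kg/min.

solute A out = solute A in = 2144×0.494 + 47.79×0.069 + 566.7×0.033 = 1081.1 kg/min.

1081 kg/min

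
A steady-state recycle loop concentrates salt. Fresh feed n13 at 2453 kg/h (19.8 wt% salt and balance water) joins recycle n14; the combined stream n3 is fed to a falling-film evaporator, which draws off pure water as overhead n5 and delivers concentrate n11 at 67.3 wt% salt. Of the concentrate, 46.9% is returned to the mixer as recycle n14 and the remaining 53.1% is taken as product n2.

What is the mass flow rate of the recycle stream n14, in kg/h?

637.4 kg/h

Overall salt balance (none leaves overhead): salt in fresh feed = salt in product, i.e. 2453×0.198 = (1−0.469)·n11·0.673.
n11 = 485.69/(0.673×0.531) = 1359.1 kg/h.
Recycle n14 = 0.469×1359.1 = 637.42 kg/h.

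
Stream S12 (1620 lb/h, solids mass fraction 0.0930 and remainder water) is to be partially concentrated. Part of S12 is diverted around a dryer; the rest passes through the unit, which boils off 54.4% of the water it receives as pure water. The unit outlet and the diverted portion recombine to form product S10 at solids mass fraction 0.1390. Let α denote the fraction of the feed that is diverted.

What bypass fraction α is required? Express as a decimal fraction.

All 1620×0.093 = 150.66 lb/h of solids reaches S10, so S10 = 150.66/0.139 = 1083.9 lb/h and vapour = 536.12 lb/h.
The evaporator receives (1−α)·1620 of feed at 0.907 water and removes 0.544 of that water:
0.544×0.907×(1−α)×1620 = 536.12
(1−α) = 536.12/799.32 = 0.6707;  α = 0.3293.

0.329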